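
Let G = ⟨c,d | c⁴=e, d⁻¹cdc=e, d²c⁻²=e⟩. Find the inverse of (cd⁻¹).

The order of (cd⁻¹) is 4 (smallest k with (cd⁻¹)ᵏ = e), so (cd⁻¹)⁻¹ = (cd⁻¹)³ = cd.
Check: (cd⁻¹) · (cd) → (cd⁻¹) · c = d⁻¹;   (d⁻¹) · d = e, giving e as required.

Answer: cd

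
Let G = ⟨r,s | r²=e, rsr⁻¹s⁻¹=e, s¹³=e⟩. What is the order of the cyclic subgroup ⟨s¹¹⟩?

|⟨s¹¹⟩| equals the order of s¹¹. Compute successive powers until reaching e:
  (s¹¹)¹ = s¹¹, (s¹¹)² = s⁹, (s¹¹)³ = s⁷, (s¹¹)⁴ = s⁵, (s¹¹)⁵ = s³, (s¹¹)⁶ = s, (s¹¹)⁷ = s¹², (s¹¹)⁸ = s¹⁰, (s¹¹)⁹ = s⁸, (s¹¹)¹⁰ = s⁶, (s¹¹)¹¹ = s⁴, (s¹¹)¹² = s², (s¹¹)¹³ = e.
The smallest positive k with (s¹¹)ᵏ = e is 13, so |⟨s¹¹⟩| = 13.

Answer: 13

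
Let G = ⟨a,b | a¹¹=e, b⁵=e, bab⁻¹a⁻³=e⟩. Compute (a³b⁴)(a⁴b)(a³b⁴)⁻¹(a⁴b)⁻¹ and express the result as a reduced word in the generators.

[(a³b⁴), (a⁴b)] = (a³b⁴)·(a⁴b)·(a³b⁴)⁻¹·(a⁴b)⁻¹.
  (a³b⁴) · (a⁴b) = a⁸
  (a⁸) · (a²b) = a¹⁰b
  (a¹⁰b) · (a⁶b⁴) = a⁶

Answer: a⁶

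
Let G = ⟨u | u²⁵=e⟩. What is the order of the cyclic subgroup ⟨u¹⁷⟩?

|⟨u¹⁷⟩| equals the order of u¹⁷. Compute successive powers until reaching e:
  (u¹⁷)¹ = u¹⁷, (u¹⁷)² = u⁹, (u¹⁷)³ = u, (u¹⁷)⁴ = u¹⁸, (u¹⁷)⁵ = u¹⁰, (u¹⁷)⁶ = u², (u¹⁷)⁷ = u¹⁹, (u¹⁷)⁸ = u¹¹, (u¹⁷)⁹ = u³, (u¹⁷)¹⁰ = u²⁰, (u¹⁷)¹¹ = u¹², (u¹⁷)¹² = u⁴, (u¹⁷)¹³ = u²¹, (u¹⁷)¹⁴ = u¹³, (u¹⁷)¹⁵ = u⁵, (u¹⁷)¹⁶ = u²², (u¹⁷)¹⁷ = u¹⁴, (u¹⁷)¹⁸ = u⁶, (u¹⁷)¹⁹ = u²³, (u¹⁷)²⁰ = u¹⁵, (u¹⁷)²¹ = u⁷, (u¹⁷)²² = u²⁴, (u¹⁷)²³ = u¹⁶, (u¹⁷)²⁴ = u⁸, (u¹⁷)²⁵ = e.
The smallest positive k with (u¹⁷)ᵏ = e is 25, so |⟨u¹⁷⟩| = 25.

Answer: 25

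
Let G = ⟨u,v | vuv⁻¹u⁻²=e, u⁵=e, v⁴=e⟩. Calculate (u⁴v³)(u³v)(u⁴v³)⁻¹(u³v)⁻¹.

[(u⁴v³), (u³v)] = (u⁴v³)·(u³v)·(u⁴v³)⁻¹·(u³v)⁻¹.
  (u⁴v³) · (u³v) = u³
  (u³) · (u²v) = v
  v · (uv³) = u²

Answer: u²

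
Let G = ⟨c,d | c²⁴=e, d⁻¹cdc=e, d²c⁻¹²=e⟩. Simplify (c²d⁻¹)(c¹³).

Compute (c²d⁻¹) · (c¹³) by multiplying left to right and reducing via the relations at each step:
  (c²d⁻¹) · c¹³ = cd

Answer: cd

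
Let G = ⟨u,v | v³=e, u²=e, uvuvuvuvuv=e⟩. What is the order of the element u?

Compute successive powers until reaching e:
  u¹ = u, u² = e.
The smallest positive k with uᵏ = e is 2.

Answer: 2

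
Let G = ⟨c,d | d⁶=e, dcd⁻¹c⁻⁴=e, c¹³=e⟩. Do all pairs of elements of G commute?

c·d = cd but d·c = c⁴d, so c·d ≠ d·c and G is not abelian.

Answer: No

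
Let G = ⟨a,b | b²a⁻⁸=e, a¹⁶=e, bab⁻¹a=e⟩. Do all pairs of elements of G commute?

a·b = ab but b·a = a⁷b⁻¹, so a·b ≠ b·a and G is not abelian.

Answer: No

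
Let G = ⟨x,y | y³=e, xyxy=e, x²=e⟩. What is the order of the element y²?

Compute successive powers until reaching e:
  (y²)¹ = y², (y²)² = y, (y²)³ = e.
The smallest positive k with (y²)ᵏ = e is 3.

Answer: 3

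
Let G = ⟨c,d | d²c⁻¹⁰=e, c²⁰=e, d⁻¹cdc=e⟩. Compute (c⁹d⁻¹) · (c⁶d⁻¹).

Compute (c⁹d⁻¹) · (c⁶d⁻¹) by multiplying left to right and reducing via the relations at each step:
  (c⁹d⁻¹) · c⁶ = c³d⁻¹
  (c³d⁻¹) · d⁻¹ = c¹³

Answer: c¹³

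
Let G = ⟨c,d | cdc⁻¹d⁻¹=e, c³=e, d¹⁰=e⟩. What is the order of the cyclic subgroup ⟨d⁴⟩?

|⟨d⁴⟩| equals the order of d⁴. Compute successive powers until reaching e:
  (d⁴)¹ = d⁴, (d⁴)² = d⁸, (d⁴)³ = d², (d⁴)⁴ = d⁶, (d⁴)⁵ = e.
The smallest positive k with (d⁴)ᵏ = e is 5, so |⟨d⁴⟩| = 5.

Answer: 5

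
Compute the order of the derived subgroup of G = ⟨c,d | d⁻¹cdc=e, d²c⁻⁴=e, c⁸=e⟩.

G' = [G, G] is generated by all commutators. The generator-pair commutators are: [c, d] = c².
The subgroup they normally generate is {e, c², c⁴, c⁶}, of order 4.
Check: |G/G'| = 16/4 = 4 is the order of the abelianisation.

Answer: 4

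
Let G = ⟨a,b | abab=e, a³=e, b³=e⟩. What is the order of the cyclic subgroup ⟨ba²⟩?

|⟨ba²⟩| equals the order of ba². Compute successive powers until reaching e:
  (ba²)¹ = ba², (ba²)² = ab², (ba²)³ = e.
The smallest positive k with (ba²)ᵏ = e is 3, so |⟨ba²⟩| = 3.

Answer: 3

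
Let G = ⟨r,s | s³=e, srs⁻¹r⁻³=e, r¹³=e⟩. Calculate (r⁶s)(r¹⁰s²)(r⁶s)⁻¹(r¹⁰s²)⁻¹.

[(r⁶s), (r¹⁰s²)] = (r⁶s)·(r¹⁰s²)·(r⁶s)⁻¹·(r¹⁰s²)⁻¹.
  (r⁶s) · (r¹⁰s²) = r¹⁰
  (r¹⁰) · (r¹¹s²) = r⁸s²
  (r⁸s²) · (r⁹s) = r¹¹

Answer: r¹¹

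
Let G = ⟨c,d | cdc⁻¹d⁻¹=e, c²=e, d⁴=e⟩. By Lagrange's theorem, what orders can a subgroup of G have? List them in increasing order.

|G| = 8 = 2³. By Lagrange's theorem the order of any subgroup divides 8; the divisors of 8 are 1, 2, 4, 8.

Answer: 1, 2, 4, 8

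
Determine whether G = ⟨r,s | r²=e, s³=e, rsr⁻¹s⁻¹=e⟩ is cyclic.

|G| = 6. The element rs has order 6 (its powers give 6 distinct elements), so ⟨rs⟩ = G and G is cyclic.

Answer: Yes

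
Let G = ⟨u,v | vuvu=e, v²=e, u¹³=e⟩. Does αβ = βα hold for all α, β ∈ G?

u·v = uv but v·u = u¹²v, so u·v ≠ v·u and G is not abelian.

Answer: No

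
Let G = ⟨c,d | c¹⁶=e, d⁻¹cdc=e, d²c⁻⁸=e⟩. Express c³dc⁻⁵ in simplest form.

Multiply left to right, reducing at each step:
  (c³) · d = c³d
  (c³d) · c⁻⁵ = d⁻¹

Answer: d⁻¹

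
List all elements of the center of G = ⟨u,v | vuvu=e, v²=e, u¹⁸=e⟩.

An element z ∈ Z(G) iff z commutes with every generator.
For example u⁹ is central: (u⁹)·u = u¹⁰ = u·(u⁹); (u⁹)·v = u⁹v = v·(u⁹).
Whereas u ∉ Z(G) since u·v = uv ≠ u¹⁷v = v·u.
Checking each of the 36 elements this way gives Z(G) = {e, u⁹}, of order 2.

Answer: {e, u⁹}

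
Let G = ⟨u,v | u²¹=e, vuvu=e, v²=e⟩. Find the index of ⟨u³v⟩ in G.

First find ord(u³v) by computing successive powers:
  (u³v)¹ = u³v, (u³v)² = e.
So |⟨u³v⟩| = ord(u³v) = 2. With |G| = 42, by Lagrange [G : ⟨u³v⟩] = 42/2 = 21.

Answer: 21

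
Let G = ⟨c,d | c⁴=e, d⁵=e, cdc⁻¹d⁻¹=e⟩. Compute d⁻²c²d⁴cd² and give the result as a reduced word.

Multiply left to right, reducing at each step:
  (d³) · c² = c²d³
  (c²d³) · d⁴ = c²d²
  (c²d²) · c = c³d²
  (c³d²) · d² = c³d⁴

Answer: c³d⁴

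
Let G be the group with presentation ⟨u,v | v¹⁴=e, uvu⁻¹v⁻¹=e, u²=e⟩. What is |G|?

Enumerate words in the generators, reducing via the relations: the distinct elements are
  {e, u, v, uv, v², v³, v⁴, v⁵, v⁶, v⁷, v⁸, v⁹, uv², uv³, uv⁴, uv⁵, uv⁶, uv⁷, uv⁸, uv⁹, v¹², v¹³, v¹¹, v¹⁰, uv¹², uv¹³, uv¹¹, uv¹⁰}.
No further products give new elements, so |G| = 28.

Answer: 28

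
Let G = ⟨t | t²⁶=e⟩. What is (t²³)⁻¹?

The order of (t²³) is 26 (smallest k with (t²³)ᵏ = e), so (t²³)⁻¹ = (t²³)²⁵ = t³.
Check: (t²³) · (t³) → (t²³) · t³ = e, giving e as required.

Answer: t³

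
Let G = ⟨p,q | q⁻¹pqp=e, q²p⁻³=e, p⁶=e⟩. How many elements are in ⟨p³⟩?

|⟨p³⟩| equals the order of p³. Compute successive powers until reaching e:
  (p³)¹ = p³, (p³)² = e.
The smallest positive k with (p³)ᵏ = e is 2, so |⟨p³⟩| = 2.

Answer: 2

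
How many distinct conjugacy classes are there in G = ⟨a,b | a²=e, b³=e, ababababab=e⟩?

The conjugacy classes (representative and size) are:
  [e] (size 1), [abab²abab²a] (size 15), [babab²a] (size 20), [ab²ab²a] (size 12), [b²abab²] (size 12).
Class equation: 1 + 15 + 20 + 12 + 12 = 60 = |G|. So G has 5 conjugacy classes.

Answer: 5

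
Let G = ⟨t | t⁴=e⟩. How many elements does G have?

G is generated by a single element, so G is cyclic. The relator gives t⁴ = e and no smaller power is forced to be e, so the 4 powers {e, t, t², t³} are distinct. Hence |G| = 4.

Answer: 4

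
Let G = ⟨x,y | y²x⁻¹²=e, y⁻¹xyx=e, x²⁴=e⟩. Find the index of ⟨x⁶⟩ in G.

First find ord(x⁶) by computing successive powers:
  (x⁶)¹ = x⁶, (x⁶)² = x¹², (x⁶)³ = x¹⁸, (x⁶)⁴ = e.
So |⟨x⁶⟩| = ord(x⁶) = 4. With |G| = 48, by Lagrange [G : ⟨x⁶⟩] = 48/4 = 12.

Answer: 12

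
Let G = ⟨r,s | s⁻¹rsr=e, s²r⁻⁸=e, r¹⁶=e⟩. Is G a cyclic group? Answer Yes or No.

Every cyclic group is abelian. But r·s = rs while s·r = r⁷s⁻¹, so r·s ≠ s·r and G is not abelian. Hence G is not cyclic.

Answer: No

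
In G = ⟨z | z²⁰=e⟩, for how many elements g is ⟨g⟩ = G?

G is cyclic of order 20. An element generates G iff its order is 20, and a cyclic group of order 20 has exactly φ(20) = 8 such elements.

Answer: 8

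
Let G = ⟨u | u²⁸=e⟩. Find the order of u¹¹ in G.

Compute successive powers until reaching e:
  (u¹¹)¹ = u¹¹, (u¹¹)² = u²², (u¹¹)³ = u⁵, (u¹¹)⁴ = u¹⁶, (u¹¹)⁵ = u²⁷, (u¹¹)⁶ = u¹⁰, (u¹¹)⁷ = u²¹, (u¹¹)⁸ = u⁴, (u¹¹)⁹ = u¹⁵, (u¹¹)¹⁰ = u²⁶, (u¹¹)¹¹ = u⁹, (u¹¹)¹² = u²⁰, (u¹¹)¹³ = u³, (u¹¹)¹⁴ = u¹⁴, (u¹¹)¹⁵ = u²⁵, (u¹¹)¹⁶ = u⁸, (u¹¹)¹⁷ = u¹⁹, (u¹¹)¹⁸ = u², (u¹¹)¹⁹ = u¹³, (u¹¹)²⁰ = u²⁴, (u¹¹)²¹ = u⁷, (u¹¹)²² = u¹⁸, (u¹¹)²³ = u, (u¹¹)²⁴ = u¹², (u¹¹)²⁵ = u²³, (u¹¹)²⁶ = u⁶, (u¹¹)²⁷ = u¹⁷, (u¹¹)²⁸ = e.
The smallest positive k with (u¹¹)ᵏ = e is 28.

Answer: 28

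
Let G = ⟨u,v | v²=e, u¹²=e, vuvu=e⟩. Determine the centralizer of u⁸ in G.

⟨u⁸⟩ ⊆ C_G(u⁸) since powers of u⁸ commute with u⁸; so |C_G(u⁸)| ≥ |⟨u⁸⟩| = 3.
By orbit–stabilizer, |C_G(u⁸)| = |G| / |conj. class of u⁸| = 24 / 2 = 12.
The 12 elements commuting with u⁸ are {e, u, u², u³, u⁴, u⁵, u⁶, u⁷, u⁸, u⁹, u¹⁰, u¹¹}.

Answer: {e, u, u², u³, u⁴, u⁵, u⁶, u⁷, u⁸, u⁹, u¹⁰, u¹¹}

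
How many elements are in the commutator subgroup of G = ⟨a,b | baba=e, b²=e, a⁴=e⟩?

G' = [G, G] is generated by all commutators. The generator-pair commutators are: [a, b] = a².
The subgroup they normally generate is {e, a²}, of order 2.
Check: |G/G'| = 8/2 = 4 is the order of the abelianisation.

Answer: 2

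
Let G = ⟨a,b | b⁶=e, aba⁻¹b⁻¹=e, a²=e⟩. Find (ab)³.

Compute successive powers of (ab), reducing at each step:
  (ab)²: (ab) · a = b;   b · b = b²
  (ab)³: (b²) · a = ab²;   (ab²) · b = ab³

Answer: ab³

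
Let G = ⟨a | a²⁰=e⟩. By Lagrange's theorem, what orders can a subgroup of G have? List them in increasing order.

|G| = 20 = 2² · 5. By Lagrange's theorem the order of any subgroup divides 20; the divisors of 20 are 1, 2, 4, 5, 10, 20.

Answer: 1, 2, 4, 5, 10, 20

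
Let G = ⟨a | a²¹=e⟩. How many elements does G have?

G is generated by a single element, so G is cyclic. The relator gives a²¹ = e and no smaller power is forced to be e, so the 21 powers {a, e, a², a³, a⁴, a⁵, a⁶, a⁷, a⁸, a⁹, a²⁰, a¹², a¹³, a¹¹, a¹⁰, a¹⁴, a¹⁵, a¹⁶, a¹⁷, a¹⁸, a¹⁹} are distinct. Hence |G| = 21.

Answer: 21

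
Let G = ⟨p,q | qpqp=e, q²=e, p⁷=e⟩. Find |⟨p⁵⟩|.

|⟨p⁵⟩| equals the order of p⁵. Compute successive powers until reaching e:
  (p⁵)¹ = p⁵, (p⁵)² = p³, (p⁵)³ = p, (p⁵)⁴ = p⁶, (p⁵)⁵ = p⁴, (p⁵)⁶ = p², (p⁵)⁷ = e.
The smallest positive k with (p⁵)ᵏ = e is 7, so |⟨p⁵⟩| = 7.

Answer: 7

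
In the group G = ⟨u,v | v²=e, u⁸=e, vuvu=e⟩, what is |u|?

Compute successive powers until reaching e:
  u¹ = u, u² = u², u³ = u³, u⁴ = u⁴, u⁵ = u⁵, u⁶ = u⁶, u⁷ = u⁷, u⁸ = e.
The smallest positive k with uᵏ = e is 8.

Answer: 8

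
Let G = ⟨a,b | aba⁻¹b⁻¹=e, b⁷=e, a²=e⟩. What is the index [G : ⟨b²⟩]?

First find ord(b²) by computing successive powers:
  (b²)¹ = b², (b²)² = b⁴, (b²)³ = b⁶, (b²)⁴ = b, (b²)⁵ = b³, (b²)⁶ = b⁵, (b²)⁷ = e.
So |⟨b²⟩| = ord(b²) = 7. With |G| = 14, by Lagrange [G : ⟨b²⟩] = 14/7 = 2.

Answer: 2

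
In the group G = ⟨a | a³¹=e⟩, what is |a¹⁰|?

Compute successive powers until reaching e:
  (a¹⁰)¹ = a¹⁰, (a¹⁰)² = a²⁰, (a¹⁰)³ = a³⁰, (a¹⁰)⁴ = a⁹, (a¹⁰)⁵ = a¹⁹, (a¹⁰)⁶ = a²⁹, (a¹⁰)⁷ = a⁸, (a¹⁰)⁸ = a¹⁸, (a¹⁰)⁹ = a²⁸, (a¹⁰)¹⁰ = a⁷, (a¹⁰)¹¹ = a¹⁷, (a¹⁰)¹² = a²⁷, (a¹⁰)¹³ = a⁶, (a¹⁰)¹⁴ = a¹⁶, (a¹⁰)¹⁵ = a²⁶, (a¹⁰)¹⁶ = a⁵, (a¹⁰)¹⁷ = a¹⁵, (a¹⁰)¹⁸ = a²⁵, (a¹⁰)¹⁹ = a⁴, (a¹⁰)²⁰ = a¹⁴, (a¹⁰)²¹ = a²⁴, (a¹⁰)²² = a³, (a¹⁰)²³ = a¹³, (a¹⁰)²⁴ = a²³, (a¹⁰)²⁵ = a², (a¹⁰)²⁶ = a¹², (a¹⁰)²⁷ = a²², (a¹⁰)²⁸ = a, (a¹⁰)²⁹ = a¹¹, (a¹⁰)³⁰ = a²¹, (a¹⁰)³¹ = e.
The smallest positive k with (a¹⁰)ᵏ = e is 31.

Answer: 31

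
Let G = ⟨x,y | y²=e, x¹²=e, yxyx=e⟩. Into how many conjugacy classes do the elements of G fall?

The conjugacy classes (representative and size) are:
  [e] (size 1), [x¹¹] (size 2), [x²] (size 2), [x⁹] (size 2), [x⁴] (size 2), [x⁵] (size 2), [x⁶] (size 1), [y] (size 6), [xy] (size 6).
Class equation: 1 + 2 + 2 + 2 + 2 + 2 + 1 + 6 + 6 = 24 = |G|. So G has 9 conjugacy classes.

Answer: 9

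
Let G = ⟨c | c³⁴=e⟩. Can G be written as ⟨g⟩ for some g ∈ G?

|G| = 34. The element c has order 34 (its powers give 34 distinct elements), so ⟨c⟩ = G and G is cyclic.

Answer: Yes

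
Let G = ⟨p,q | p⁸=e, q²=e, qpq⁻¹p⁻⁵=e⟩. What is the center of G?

An element z ∈ Z(G) iff z commutes with every generator.
For example p² is central: (p²)·p = p³ = p·(p²); (p²)·q = p²q = q·(p²).
Whereas p ∉ Z(G) since p·q = pq ≠ p⁵q = q·p.
Checking each of the 16 elements this way gives Z(G) = {e, p², p⁴, p⁶}, of order 4.

Answer: {e, p², p⁴, p⁶}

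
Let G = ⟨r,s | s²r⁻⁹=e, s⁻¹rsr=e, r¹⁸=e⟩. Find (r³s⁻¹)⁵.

Compute successive powers of (r³s⁻¹), reducing at each step:
  (r³s⁻¹)²: (r³s⁻¹) · r³ = s⁻¹;   (s⁻¹) · s⁻¹ = r⁹
  (r³s⁻¹)³: (r⁹) · r³ = r¹²;   (r¹²) · s⁻¹ = r³s
  (r³s⁻¹)⁴: (r³s) · r³ = s;   s · s⁻¹ = e
  (r³s⁻¹)⁵: e · r³ = r³;   (r³) · s⁻¹ = r³s⁻¹

Answer: r³s⁻¹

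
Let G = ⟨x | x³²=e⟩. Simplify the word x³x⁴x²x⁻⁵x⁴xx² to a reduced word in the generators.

Multiply left to right, reducing at each step:
  (x³) · x⁴ = x⁷
  (x⁷) · x² = x⁹
  (x⁹) · x⁻⁵ = x⁴
  (x⁴) · x⁴ = x⁸
  (x⁸) · x = x⁹
  (x⁹) · x² = x¹¹

Answer: x¹¹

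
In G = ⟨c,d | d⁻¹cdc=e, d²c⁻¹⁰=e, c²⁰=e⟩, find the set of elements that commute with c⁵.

⟨c⁵⟩ ⊆ C_G(c⁵) since powers of c⁵ commute with c⁵; so |C_G(c⁵)| ≥ |⟨c⁵⟩| = 4.
By orbit–stabilizer, |C_G(c⁵)| = |G| / |conj. class of c⁵| = 40 / 2 = 20.
The 20 elements commuting with c⁵ are {e, c, c², c³, c⁴, c⁵, c⁶, c⁷, c⁸, c⁹, c¹⁰, c¹¹, c¹², c¹³, c¹⁴, c¹⁵, c¹⁶, c¹⁷, c¹⁸, c¹⁹}.

Answer: {e, c, c², c³, c⁴, c⁵, c⁶, c⁷, c⁸, c⁹, c¹⁰, c¹¹, c¹², c¹³, c¹⁴, c¹⁵, c¹⁶, c¹⁷, c¹⁸, c¹⁹}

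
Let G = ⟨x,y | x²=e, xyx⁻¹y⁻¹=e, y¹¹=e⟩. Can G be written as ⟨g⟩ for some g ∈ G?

|G| = 22. The element xy has order 22 (its powers give 22 distinct elements), so ⟨xy⟩ = G and G is cyclic.

Answer: Yes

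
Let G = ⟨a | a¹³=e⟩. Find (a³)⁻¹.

The order of (a³) is 13 (smallest k with (a³)ᵏ = e), so (a³)⁻¹ = (a³)¹² = a¹⁰.
Check: (a³) · (a¹⁰) → (a³) · a¹⁰ = e, giving e as required.

Answer: a¹⁰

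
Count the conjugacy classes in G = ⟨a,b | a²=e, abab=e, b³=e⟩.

The conjugacy classes (representative and size) are:
  [e] (size 1), [ab²] (size 3), [b²] (size 2).
Class equation: 1 + 3 + 2 = 6 = |G|. So G has 3 conjugacy classes.

Answer: 3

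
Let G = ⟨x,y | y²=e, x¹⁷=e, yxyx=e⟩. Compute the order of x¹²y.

Compute successive powers until reaching e:
  (x¹²y)¹ = x¹²y, (x¹²y)² = e.
The smallest positive k with (x¹²y)ᵏ = e is 2.

Answer: 2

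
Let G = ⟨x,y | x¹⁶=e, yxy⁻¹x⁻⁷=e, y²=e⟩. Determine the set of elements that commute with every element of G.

An element z ∈ Z(G) iff z commutes with every generator.
For example x⁸ is central: (x⁸)·x = x⁹ = x·(x⁸); (x⁸)·y = x⁸y = y·(x⁸).
Whereas x ∉ Z(G) since x·y = xy ≠ x⁷y = y·x.
Checking each of the 32 elements this way gives Z(G) = {e, x⁸}, of order 2.

Answer: {e, x⁸}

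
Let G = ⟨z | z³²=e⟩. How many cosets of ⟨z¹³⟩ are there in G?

First find ord(z¹³) by computing successive powers:
  (z¹³)¹ = z¹³, (z¹³)² = z²⁶, (z¹³)³ = z⁷, (z¹³)⁴ = z²⁰, (z¹³)⁵ = z, (z¹³)⁶ = z¹⁴, (z¹³)⁷ = z²⁷, (z¹³)⁸ = z⁸, (z¹³)⁹ = z²¹, (z¹³)¹⁰ = z², (z¹³)¹¹ = z¹⁵, (z¹³)¹² = z²⁸, (z¹³)¹³ = z⁹, (z¹³)¹⁴ = z²², (z¹³)¹⁵ = z³, (z¹³)¹⁶ = z¹⁶, (z¹³)¹⁷ = z²⁹, (z¹³)¹⁸ = z¹⁰, (z¹³)¹⁹ = z²³, (z¹³)²⁰ = z⁴, (z¹³)²¹ = z¹⁷, (z¹³)²² = z³⁰, (z¹³)²³ = z¹¹, (z¹³)²⁴ = z²⁴, (z¹³)²⁵ = z⁵, (z¹³)²⁶ = z¹⁸, (z¹³)²⁷ = z³¹, (z¹³)²⁸ = z¹², (z¹³)²⁹ = z²⁵, (z¹³)³⁰ = z⁶, (z¹³)³¹ = z¹⁹, (z¹³)³² = e.
So |⟨z¹³⟩| = ord(z¹³) = 32. With |G| = 32, by Lagrange [G : ⟨z¹³⟩] = 32/32 = 1.

Answer: 1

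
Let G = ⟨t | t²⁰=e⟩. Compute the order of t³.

Compute successive powers until reaching e:
  (t³)¹ = t³, (t³)² = t⁶, (t³)³ = t⁹, (t³)⁴ = t¹², (t³)⁵ = t¹⁵, (t³)⁶ = t¹⁸, (t³)⁷ = t, (t³)⁸ = t⁴, (t³)⁹ = t⁷, (t³)¹⁰ = t¹⁰, (t³)¹¹ = t¹³, (t³)¹² = t¹⁶, (t³)¹³ = t¹⁹, (t³)¹⁴ = t², (t³)¹⁵ = t⁵, (t³)¹⁶ = t⁸, (t³)¹⁷ = t¹¹, (t³)¹⁸ = t¹⁴, (t³)¹⁹ = t¹⁷, (t³)²⁰ = e.
The smallest positive k with (t³)ᵏ = e is 20.

Answer: 20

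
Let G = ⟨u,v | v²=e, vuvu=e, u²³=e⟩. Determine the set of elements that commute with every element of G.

An element z ∈ Z(G) iff z commutes with every generator.
For example e is central: e·u = u = u·e; e·v = v = v·e.
Whereas u ∉ Z(G) since u·v = uv ≠ u²²v = v·u.
Checking each of the 46 elements this way gives Z(G) = {e}, of order 1.

Answer: {e}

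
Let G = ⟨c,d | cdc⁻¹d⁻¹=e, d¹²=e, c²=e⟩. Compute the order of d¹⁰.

Compute successive powers until reaching e:
  (d¹⁰)¹ = d¹⁰, (d¹⁰)² = d⁸, (d¹⁰)³ = d⁶, (d¹⁰)⁴ = d⁴, (d¹⁰)⁵ = d², (d¹⁰)⁶ = e.
The smallest positive k with (d¹⁰)ᵏ = e is 6.

Answer: 6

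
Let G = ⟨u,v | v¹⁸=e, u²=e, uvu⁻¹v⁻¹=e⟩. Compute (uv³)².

Compute successive powers of (uv³), reducing at each step:
  (uv³)²: (uv³) · u = v³;   (v³) · v³ = v⁶

Answer: v⁶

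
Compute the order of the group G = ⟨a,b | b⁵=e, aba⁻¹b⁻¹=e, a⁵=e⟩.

Enumerate words in the generators, reducing via the relations: the distinct elements are
  {a, b, e, ab, a², a³, a⁴, b², b³, b⁴, ab², ab³, ab⁴, a²b, a³b, a⁴b, a²b², a²b³, a²b⁴, a³b², a³b³, a³b⁴, a⁴b², a⁴b³, a⁴b⁴}.
No further products give new elements, so |G| = 25.

Answer: 25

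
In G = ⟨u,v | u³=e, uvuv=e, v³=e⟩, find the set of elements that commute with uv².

⟨uv²⟩ ⊆ C_G(uv²) since powers of uv² commute with uv²; so |C_G(uv²)| ≥ |⟨uv²⟩| = 3.
By orbit–stabilizer, |C_G(uv²)| = |G| / |conj. class of uv²| = 12 / 4 = 3.
The 3 elements commuting with uv² are {e, uv², vu²}.

Answer: {e, uv², vu²}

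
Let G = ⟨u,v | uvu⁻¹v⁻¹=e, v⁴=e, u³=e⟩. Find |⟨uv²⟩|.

|⟨uv²⟩| equals the order of uv². Compute successive powers until reaching e:
  (uv²)¹ = uv², (uv²)² = u², (uv²)³ = v², (uv²)⁴ = u, (uv²)⁵ = u²v², (uv²)⁶ = e.
The smallest positive k with (uv²)ᵏ = e is 6, so |⟨uv²⟩| = 6.

Answer: 6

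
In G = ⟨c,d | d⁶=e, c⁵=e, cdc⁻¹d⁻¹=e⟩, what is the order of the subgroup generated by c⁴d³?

|⟨c⁴d³⟩| equals the order of c⁴d³. Compute successive powers until reaching e:
  (c⁴d³)¹ = c⁴d³, (c⁴d³)² = c³, (c⁴d³)³ = c²d³, (c⁴d³)⁴ = c, (c⁴d³)⁵ = d³, (c⁴d³)⁶ = c⁴, (c⁴d³)⁷ = c³d³, (c⁴d³)⁸ = c², (c⁴d³)⁹ = cd³, (c⁴d³)¹⁰ = e.
The smallest positive k with (c⁴d³)ᵏ = e is 10, so |⟨c⁴d³⟩| = 10.

Answer: 10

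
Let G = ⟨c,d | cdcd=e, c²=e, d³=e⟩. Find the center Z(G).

An element z ∈ Z(G) iff z commutes with every generator.
For example e is central: e·c = c = c·e; e·d = d = d·e.
Whereas c ∉ Z(G) since c·d = cd ≠ cd² = d·c.
Checking each of the 6 elements this way gives Z(G) = {e}, of order 1.

Answer: {e}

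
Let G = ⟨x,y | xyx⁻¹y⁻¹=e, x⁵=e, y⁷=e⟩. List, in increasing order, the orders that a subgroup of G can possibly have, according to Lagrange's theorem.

|G| = 35 = 5 · 7. By Lagrange's theorem the order of any subgroup divides 35; the divisors of 35 are 1, 5, 7, 35.

Answer: 1, 5, 7, 35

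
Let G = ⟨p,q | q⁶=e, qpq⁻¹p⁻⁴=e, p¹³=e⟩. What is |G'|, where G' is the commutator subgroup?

G' = [G, G] is generated by all commutators. The generator-pair commutators are: [p, q] = p¹⁰.
The subgroup they normally generate is {e, p, p², p³, p⁴, p⁵, p⁶, p⁷, p⁸, p⁹, p¹⁰, p¹¹, p¹²}, of order 13.
Check: |G/G'| = 78/13 = 6 is the order of the abelianisation.

Answer: 13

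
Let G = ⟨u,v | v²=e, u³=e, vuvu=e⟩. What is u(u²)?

Compute u · (u²) by multiplying left to right and reducing via the relations at each step:
  u · u² = e

Answer: e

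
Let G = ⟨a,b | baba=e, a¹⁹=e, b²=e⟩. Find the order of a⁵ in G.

Compute successive powers until reaching e:
  (a⁵)¹ = a⁵, (a⁵)² = a¹⁰, (a⁵)³ = a¹⁵, (a⁵)⁴ = a, (a⁵)⁵ = a⁶, (a⁵)⁶ = a¹¹, (a⁵)⁷ = a¹⁶, (a⁵)⁸ = a², (a⁵)⁹ = a⁷, (a⁵)¹⁰ = a¹², (a⁵)¹¹ = a¹⁷, (a⁵)¹² = a³, (a⁵)¹³ = a⁸, (a⁵)¹⁴ = a¹³, (a⁵)¹⁵ = a¹⁸, (a⁵)¹⁶ = a⁴, (a⁵)¹⁷ = a⁹, (a⁵)¹⁸ = a¹⁴, (a⁵)¹⁹ = e.
The smallest positive k with (a⁵)ᵏ = e is 19.

Answer: 19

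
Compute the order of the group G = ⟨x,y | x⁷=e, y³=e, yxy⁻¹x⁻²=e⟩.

Enumerate words in the generators, reducing via the relations: the distinct elements are
  {e, x, y, xy, x², x³, x⁴, x⁵, x⁶, y², xy², x²y, x³y, x⁴y, x⁵y, x⁶y, x²y², x³y², x⁴y², x⁵y², x⁶y²}.
No further products give new elements, so |G| = 21.

Answer: 21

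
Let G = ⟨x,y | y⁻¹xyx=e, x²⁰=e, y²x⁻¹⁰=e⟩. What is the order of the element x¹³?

Compute successive powers until reaching e:
  (x¹³)¹ = x¹³, (x¹³)² = x⁶, (x¹³)³ = x¹⁹, (x¹³)⁴ = x¹², (x¹³)⁵ = x⁵, (x¹³)⁶ = x¹⁸, (x¹³)⁷ = x¹¹, (x¹³)⁸ = x⁴, (x¹³)⁹ = x¹⁷, (x¹³)¹⁰ = x¹⁰, (x¹³)¹¹ = x³, (x¹³)¹² = x¹⁶, (x¹³)¹³ = x⁹, (x¹³)¹⁴ = x², (x¹³)¹⁵ = x¹⁵, (x¹³)¹⁶ = x⁸, (x¹³)¹⁷ = x, (x¹³)¹⁸ = x¹⁴, (x¹³)¹⁹ = x⁷, (x¹³)²⁰ = e.
The smallest positive k with (x¹³)ᵏ = e is 20.

Answer: 20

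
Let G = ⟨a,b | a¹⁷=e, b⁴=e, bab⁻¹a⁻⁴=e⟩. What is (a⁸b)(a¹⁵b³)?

Compute (a⁸b) · (a¹⁵b³) by multiplying left to right and reducing via the relations at each step:
  (a⁸b) · a¹⁵ = b
  b · b³ = e

Answer: e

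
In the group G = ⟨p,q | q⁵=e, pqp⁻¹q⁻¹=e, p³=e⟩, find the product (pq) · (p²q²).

Compute (pq) · (p²q²) by multiplying left to right and reducing via the relations at each step:
  (pq) · p² = q
  q · q² = q³

Answer: q³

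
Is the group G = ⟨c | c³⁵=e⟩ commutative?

G has a single generator, so G is cyclic and hence abelian.

Answer: Yes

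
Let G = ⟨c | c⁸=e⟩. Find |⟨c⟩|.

|⟨c⟩| equals the order of c. Compute successive powers until reaching e:
  c¹ = c, c² = c², c³ = c³, c⁴ = c⁴, c⁵ = c⁵, c⁶ = c⁶, c⁷ = c⁷, c⁸ = e.
The smallest positive k with cᵏ = e is 8, so |⟨c⟩| = 8.

Answer: 8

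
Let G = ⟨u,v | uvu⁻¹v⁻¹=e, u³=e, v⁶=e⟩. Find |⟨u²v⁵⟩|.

|⟨u²v⁵⟩| equals the order of u²v⁵. Compute successive powers until reaching e:
  (u²v⁵)¹ = u²v⁵, (u²v⁵)² = uv⁴, (u²v⁵)³ = v³, (u²v⁵)⁴ = u²v², (u²v⁵)⁵ = uv, (u²v⁵)⁶ = e.
The smallest positive k with (u²v⁵)ᵏ = e is 6, so |⟨u²v⁵⟩| = 6.

Answer: 6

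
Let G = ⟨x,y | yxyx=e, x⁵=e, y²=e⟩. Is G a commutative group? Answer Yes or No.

x·y = xy but y·x = x⁴y, so x·y ≠ y·x and G is not abelian.

Answer: No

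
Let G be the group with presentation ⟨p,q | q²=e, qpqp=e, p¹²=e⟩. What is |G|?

Enumerate words in the generators, reducing via the relations: the distinct elements are
  {e, p, q, pq, p², p³, p⁴, p⁵, p⁶, p⁷, p⁸, p⁹, p²q, p³q, p¹¹, p¹⁰, p⁴q, p⁵q, p⁶q, p⁷q, p⁸q, p⁹q, p¹¹q, p¹⁰q}.
No further products give new elements, so |G| = 24.

Answer: 24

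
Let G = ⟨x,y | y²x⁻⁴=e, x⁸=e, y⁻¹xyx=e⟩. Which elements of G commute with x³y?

⟨x³y⟩ ⊆ C_G(x³y) since powers of x³y commute with x³y; so |C_G(x³y)| ≥ |⟨x³y⟩| = 4.
By orbit–stabilizer, |C_G(x³y)| = |G| / |conj. class of x³y| = 16 / 4 = 4.
The 4 elements commuting with x³y are {e, x⁴, x³y, x³y⁻¹}.

Answer: {e, x⁴, x³y, x³y⁻¹}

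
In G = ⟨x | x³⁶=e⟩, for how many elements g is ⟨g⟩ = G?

G is cyclic of order 36. An element generates G iff its order is 36, and a cyclic group of order 36 has exactly φ(36) = 12 such elements.

Answer: 12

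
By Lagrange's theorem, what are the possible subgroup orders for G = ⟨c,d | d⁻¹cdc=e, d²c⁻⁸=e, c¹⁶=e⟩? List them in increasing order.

|G| = 32 = 2⁵. By Lagrange's theorem the order of any subgroup divides 32; the divisors of 32 are 1, 2, 4, 8, 16, 32.

Answer: 1, 2, 4, 8, 16, 32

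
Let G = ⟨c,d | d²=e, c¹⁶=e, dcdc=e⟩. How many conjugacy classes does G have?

The conjugacy classes (representative and size) are:
  [e] (size 1), [c¹⁵] (size 2), [c²] (size 2), [c³] (size 2), [c¹²] (size 2), [c⁵] (size 2), [c⁶] (size 2), [c⁷] (size 2), [c⁸] (size 1), [c²d] (size 8), [c¹⁵d] (size 8).
Class equation: 1 + 2 + 2 + 2 + 2 + 2 + 2 + 2 + 1 + 8 + 8 = 32 = |G|. So G has 11 conjugacy classes.

Answer: 11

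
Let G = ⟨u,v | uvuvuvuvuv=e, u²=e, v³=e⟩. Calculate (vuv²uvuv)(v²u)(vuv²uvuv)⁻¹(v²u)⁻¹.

[(vuv²uvuv), (v²u)] = (vuv²uvuv)·(v²u)·(vuv²uvuv)⁻¹·(v²u)⁻¹.
  (vuv²uvuv) · (v²u) = vuv²uv
  (vuv²uv) · (v²uv²uvuv²) = uv²uv
  (uv²uv) · (uv) = uv²uvuv

Answer: uv²uvuv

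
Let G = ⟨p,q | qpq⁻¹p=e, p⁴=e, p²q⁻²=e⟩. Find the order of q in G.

Compute successive powers until reaching e:
  q¹ = q, q² = p², q³ = q⁻¹, q⁴ = e.
The smallest positive k with qᵏ = e is 4.

Answer: 4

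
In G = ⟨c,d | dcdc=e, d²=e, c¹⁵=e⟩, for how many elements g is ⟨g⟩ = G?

⟨g⟩ = G would require ord(g) = |G| = 30, but the maximum element order in G is 15 < 30. So G is not cyclic and no single element generates it: the count is 0.

Answer: 0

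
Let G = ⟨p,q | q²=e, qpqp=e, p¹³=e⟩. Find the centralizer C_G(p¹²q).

⟨p¹²q⟩ ⊆ C_G(p¹²q) since powers of p¹²q commute with p¹²q; so |C_G(p¹²q)| ≥ |⟨p¹²q⟩| = 2.
By orbit–stabilizer, |C_G(p¹²q)| = |G| / |conj. class of p¹²q| = 26 / 13 = 2.
The 2 elements commuting with p¹²q are {e, p¹²q}.

Answer: {e, p¹²q}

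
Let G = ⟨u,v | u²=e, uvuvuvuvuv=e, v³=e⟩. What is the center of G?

An element z ∈ Z(G) iff z commutes with every generator.
For example e is central: e·u = u = u·e; e·v = v = v·e.
Whereas u ∉ Z(G) since u·v = uv ≠ vu = v·u.
Checking each of the 60 elements this way gives Z(G) = {e}, of order 1.

Answer: {e}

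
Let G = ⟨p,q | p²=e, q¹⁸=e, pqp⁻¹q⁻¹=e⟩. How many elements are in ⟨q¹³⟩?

|⟨q¹³⟩| equals the order of q¹³. Compute successive powers until reaching e:
  (q¹³)¹ = q¹³, (q¹³)² = q⁸, (q¹³)³ = q³, (q¹³)⁴ = q¹⁶, (q¹³)⁵ = q¹¹, (q¹³)⁶ = q⁶, (q¹³)⁷ = q, (q¹³)⁸ = q¹⁴, (q¹³)⁹ = q⁹, (q¹³)¹⁰ = q⁴, (q¹³)¹¹ = q¹⁷, (q¹³)¹² = q¹², (q¹³)¹³ = q⁷, (q¹³)¹⁴ = q², (q¹³)¹⁵ = q¹⁵, (q¹³)¹⁶ = q¹⁰, (q¹³)¹⁷ = q⁵, (q¹³)¹⁸ = e.
The smallest positive k with (q¹³)ᵏ = e is 18, so |⟨q¹³⟩| = 18.

Answer: 18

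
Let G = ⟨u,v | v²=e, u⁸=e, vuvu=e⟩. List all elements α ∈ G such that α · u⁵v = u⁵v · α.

⟨u⁵v⟩ ⊆ C_G(u⁵v) since powers of u⁵v commute with u⁵v; so |C_G(u⁵v)| ≥ |⟨u⁵v⟩| = 2.
By orbit–stabilizer, |C_G(u⁵v)| = |G| / |conj. class of u⁵v| = 16 / 4 = 4.
The 4 elements commuting with u⁵v are {e, u⁴, uv, u⁵v}.

Answer: {e, u⁴, uv, u⁵v}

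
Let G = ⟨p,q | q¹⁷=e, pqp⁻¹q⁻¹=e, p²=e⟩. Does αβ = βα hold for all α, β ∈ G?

Each pair of generators commutes: p·q = pq = q·p. Since the generators pairwise commute, every element of G commutes with every other, so G is abelian.

Answer: Yes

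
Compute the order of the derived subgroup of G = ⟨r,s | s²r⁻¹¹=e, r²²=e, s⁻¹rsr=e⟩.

G' = [G, G] is generated by all commutators. The generator-pair commutators are: [r, s] = r².
The subgroup they normally generate is {e, r², r⁴, r⁶, r⁸, r¹⁰, r¹², r¹⁴, r¹⁶, r¹⁸, r²⁰}, of order 11.
Check: |G/G'| = 44/11 = 4 is the order of the abelianisation.

Answer: 11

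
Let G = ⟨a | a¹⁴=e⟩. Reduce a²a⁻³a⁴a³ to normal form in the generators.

Multiply left to right, reducing at each step:
  (a²) · a⁻³ = a¹³
  (a¹³) · a⁴ = a³
  (a³) · a³ = a⁶

Answer: a⁶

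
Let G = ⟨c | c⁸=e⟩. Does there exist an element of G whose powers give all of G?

|G| = 8. The element c has order 8 (its powers give 8 distinct elements), so ⟨c⟩ = G and G is cyclic.

Answer: Yes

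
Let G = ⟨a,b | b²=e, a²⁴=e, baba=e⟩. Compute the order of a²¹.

Compute successive powers until reaching e:
  (a²¹)¹ = a²¹, (a²¹)² = a¹⁸, (a²¹)³ = a¹⁵, (a²¹)⁴ = a¹², (a²¹)⁵ = a⁹, (a²¹)⁶ = a⁶, (a²¹)⁷ = a³, (a²¹)⁸ = e.
The smallest positive k with (a²¹)ᵏ = e is 8.

Answer: 8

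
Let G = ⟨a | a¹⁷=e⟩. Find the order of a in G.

Compute successive powers until reaching e:
  a¹ = a, a² = a², a³ = a³, a⁴ = a⁴, a⁵ = a⁵, a⁶ = a⁶, a⁷ = a⁷, a⁸ = a⁸, a⁹ = a⁹, a¹⁰ = a¹⁰, a¹¹ = a¹¹, a¹² = a¹², a¹³ = a¹³, a¹⁴ = a¹⁴, a¹⁵ = a¹⁵, a¹⁶ = a¹⁶, a¹⁷ = e.
The smallest positive k with aᵏ = e is 17.

Answer: 17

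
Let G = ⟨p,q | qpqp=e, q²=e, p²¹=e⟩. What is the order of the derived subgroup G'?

G' = [G, G] is generated by all commutators. The generator-pair commutators are: [p, q] = p².
The subgroup they normally generate is {e, p, p², p³, p⁴, p⁵, p⁶, p⁷, p⁸, p⁹, p¹⁰, p¹¹, p¹², p¹³, p¹⁴, p¹⁵, p¹⁶, p¹⁷, p¹⁸, p¹⁹, p²⁰}, of order 21.
Check: |G/G'| = 42/21 = 2 is the order of the abelianisation.

Answer: 21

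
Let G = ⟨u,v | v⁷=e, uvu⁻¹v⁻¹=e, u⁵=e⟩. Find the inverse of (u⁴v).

The order of (u⁴v) is 35 (smallest k with (u⁴v)ᵏ = e), so (u⁴v)⁻¹ = (u⁴v)³⁴ = uv⁶.
Check: (u⁴v) · (uv⁶) → (u⁴v) · u = v;   v · v⁶ = e, giving e as required.

Answer: uv⁶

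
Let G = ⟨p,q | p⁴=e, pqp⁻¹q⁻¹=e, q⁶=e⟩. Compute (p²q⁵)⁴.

Compute successive powers of (p²q⁵), reducing at each step:
  (p²q⁵)²: (p²q⁵) · p² = q⁵;   (q⁵) · q⁵ = q⁴
  (p²q⁵)³: (q⁴) · p² = p²q⁴;   (p²q⁴) · q⁵ = p²q³
  (p²q⁵)⁴: (p²q³) · p² = q³;   (q³) · q⁵ = q²

Answer: q²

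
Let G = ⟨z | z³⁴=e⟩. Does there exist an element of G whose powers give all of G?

|G| = 34. The element z has order 34 (its powers give 34 distinct elements), so ⟨z⟩ = G and G is cyclic.

Answer: Yes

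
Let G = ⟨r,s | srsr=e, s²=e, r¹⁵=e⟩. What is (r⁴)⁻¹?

The order of (r⁴) is 15 (smallest k with (r⁴)ᵏ = e), so (r⁴)⁻¹ = (r⁴)¹⁴ = r¹¹.
Check: (r⁴) · (r¹¹) → (r⁴) · r¹¹ = e, giving e as required.

Answer: r¹¹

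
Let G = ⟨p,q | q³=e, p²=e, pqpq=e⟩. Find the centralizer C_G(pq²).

⟨pq²⟩ ⊆ C_G(pq²) since powers of pq² commute with pq²; so |C_G(pq²)| ≥ |⟨pq²⟩| = 2.
By orbit–stabilizer, |C_G(pq²)| = |G| / |conj. class of pq²| = 6 / 3 = 2.
The 2 elements commuting with pq² are {e, pq²}.

Answer: {e, pq²}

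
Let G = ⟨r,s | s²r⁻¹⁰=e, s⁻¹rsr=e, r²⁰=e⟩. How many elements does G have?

Enumerate words in the generators, reducing via the relations: the distinct elements are
  {e, r, s, rs, r², r³, r⁴, r⁵, r⁶, r⁷, r⁸, r⁹, r²s, r³s, r¹², r¹³, r¹¹, r¹⁰, r¹⁴, r¹⁵, r¹⁶, r¹⁷, r¹⁸, r¹⁹, r⁴s, r⁵s, r⁶s, r⁷s, r⁸s, r⁹s, s⁻¹, rs⁻¹, r²s⁻¹, r³s⁻¹, r⁴s⁻¹, r⁵s⁻¹, r⁶s⁻¹, r⁷s⁻¹, r⁸s⁻¹, r⁹s⁻¹}.
No further products give new elements, so |G| = 40.

Answer: 40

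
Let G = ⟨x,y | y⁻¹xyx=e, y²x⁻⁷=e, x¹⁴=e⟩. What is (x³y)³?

Compute successive powers of (x³y), reducing at each step:
  (x³y)²: (x³y) · x³ = y;   y · y = x⁷
  (x³y)³: (x⁷) · x³ = x¹⁰;   (x¹⁰) · y = x³y⁻¹

Answer: x³y⁻¹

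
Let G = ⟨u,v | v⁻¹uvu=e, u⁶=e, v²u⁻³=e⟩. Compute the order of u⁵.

Compute successive powers until reaching e:
  (u⁵)¹ = u⁵, (u⁵)² = u⁴, (u⁵)³ = u³, (u⁵)⁴ = u², (u⁵)⁵ = u, (u⁵)⁶ = e.
The smallest positive k with (u⁵)ᵏ = e is 6.

Answer: 6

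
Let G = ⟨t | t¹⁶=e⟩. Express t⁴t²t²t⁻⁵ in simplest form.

Multiply left to right, reducing at each step:
  (t⁴) · t² = t⁶
  (t⁶) · t² = t⁸
  (t⁸) · t⁻⁵ = t³

Answer: t³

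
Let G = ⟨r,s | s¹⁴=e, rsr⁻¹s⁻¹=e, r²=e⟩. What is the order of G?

Enumerate words in the generators, reducing via the relations: the distinct elements are
  {e, r, s, rs, s², s³, s⁴, s⁵, s⁶, s⁷, s⁸, s⁹, rs², rs³, rs⁴, rs⁵, rs⁶, rs⁷, rs⁸, rs⁹, s¹², s¹³, s¹¹, s¹⁰, rs¹², rs¹³, rs¹¹, rs¹⁰}.
No further products give new elements, so |G| = 28.

Answer: 28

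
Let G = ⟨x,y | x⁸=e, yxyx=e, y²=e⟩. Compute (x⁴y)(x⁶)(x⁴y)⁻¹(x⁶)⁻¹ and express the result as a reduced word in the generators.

[(x⁴y), (x⁶)] = (x⁴y)·(x⁶)·(x⁴y)⁻¹·(x⁶)⁻¹.
  (x⁴y) · (x⁶) = x⁶y
  (x⁶y) · (x⁴y) = x²
  (x²) · (x²) = x⁴

Answer: x⁴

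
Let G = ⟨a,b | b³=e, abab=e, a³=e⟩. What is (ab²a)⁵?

Compute successive powers of (ab²a), reducing at each step:
  (ab²a)²: (ab²a) · a = a²b;   (a²b) · b² = a²;   (a²) · a = e
  (ab²a)³: e · a = a;   a · b² = ab²;   (ab²) · a = ab²a
  (ab²a)⁴: (ab²a) · a = a²b;   (a²b) · b² = a²;   (a²) · a = e
  (ab²a)⁵: e · a = a;   a · b² = ab²;   (ab²) · a = ab²a

Answer: ab²a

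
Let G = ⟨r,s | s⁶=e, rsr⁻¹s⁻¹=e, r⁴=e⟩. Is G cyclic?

|G| = 24, but the maximum element order in G is 12 < 24. No single element generates all of G, so G is not cyclic.

Answer: No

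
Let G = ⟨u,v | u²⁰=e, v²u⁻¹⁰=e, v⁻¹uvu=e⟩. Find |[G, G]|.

G' = [G, G] is generated by all commutators. The generator-pair commutators are: [u, v] = u².
The subgroup they normally generate is {e, u², u⁴, u⁶, u⁸, u¹⁰, u¹², u¹⁴, u¹⁶, u¹⁸}, of order 10.
Check: |G/G'| = 40/10 = 4 is the order of the abelianisation.

Answer: 10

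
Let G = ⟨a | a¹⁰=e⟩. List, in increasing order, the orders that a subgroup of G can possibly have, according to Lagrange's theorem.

|G| = 10 = 2 · 5. By Lagrange's theorem the order of any subgroup divides 10; the divisors of 10 are 1, 2, 5, 10.

Answer: 1, 2, 5, 10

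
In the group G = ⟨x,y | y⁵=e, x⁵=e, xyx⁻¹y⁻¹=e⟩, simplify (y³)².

Compute successive powers of (y³), reducing at each step:
  (y³)²: (y³) · y³ = y

Answer: y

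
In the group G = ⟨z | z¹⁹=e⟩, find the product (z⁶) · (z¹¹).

Compute (z⁶) · (z¹¹) by multiplying left to right and reducing via the relations at each step:
  (z⁶) · z¹¹ = z¹⁷

Answer: z¹⁷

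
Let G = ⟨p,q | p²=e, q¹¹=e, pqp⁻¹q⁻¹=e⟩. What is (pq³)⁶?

Compute successive powers of (pq³), reducing at each step:
  (pq³)²: (pq³) · p = q³;   (q³) · q³ = q⁶
  (pq³)³: (q⁶) · p = pq⁶;   (pq⁶) · q³ = pq⁹
  (pq³)⁴: (pq⁹) · p = q⁹;   (q⁹) · q³ = q
  (pq³)⁵: q · p = pq;   (pq) · q³ = pq⁴
  (pq³)⁶: (pq⁴) · p = q⁴;   (q⁴) · q³ = q⁷

Answer: q⁷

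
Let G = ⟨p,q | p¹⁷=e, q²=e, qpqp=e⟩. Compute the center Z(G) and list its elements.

An element z ∈ Z(G) iff z commutes with every generator.
For example e is central: e·p = p = p·e; e·q = q = q·e.
Whereas p ∉ Z(G) since p·q = pq ≠ p¹⁶q = q·p.
Checking each of the 34 elements this way gives Z(G) = {e}, of order 1.

Answer: {e}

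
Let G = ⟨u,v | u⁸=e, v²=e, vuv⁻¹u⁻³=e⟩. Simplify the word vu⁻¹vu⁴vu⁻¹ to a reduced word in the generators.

Multiply left to right, reducing at each step:
  v · u⁻¹ = u⁵v
  (u⁵v) · v = u⁵
  (u⁵) · u⁴ = u
  u · v = uv
  (uv) · u⁻¹ = u⁶v

Answer: u⁶v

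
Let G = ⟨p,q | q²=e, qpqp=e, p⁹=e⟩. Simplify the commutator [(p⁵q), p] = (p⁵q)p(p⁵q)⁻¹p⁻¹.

[(p⁵q), p] = (p⁵q)·p·(p⁵q)⁻¹·p⁻¹.
  (p⁵q) · p = p⁴q
  (p⁴q) · (p⁵q) = p⁸
  (p⁸) · (p⁸) = p⁷

Answer: p⁷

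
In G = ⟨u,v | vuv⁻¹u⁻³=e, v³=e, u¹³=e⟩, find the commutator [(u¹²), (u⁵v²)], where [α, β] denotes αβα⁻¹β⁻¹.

[(u¹²), (u⁵v²)] = (u¹²)·(u⁵v²)·(u¹²)⁻¹·(u⁵v²)⁻¹.
  (u¹²) · (u⁵v²) = u⁴v²
  (u⁴v²) · u = v²
  (v²) · (u¹¹v) = u⁸

Answer: u⁸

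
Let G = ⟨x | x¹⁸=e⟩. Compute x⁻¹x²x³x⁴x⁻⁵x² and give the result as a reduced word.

Multiply left to right, reducing at each step:
  (x¹⁷) · x² = x
  x · x³ = x⁴
  (x⁴) · x⁴ = x⁸
  (x⁸) · x⁻⁵ = x³
  (x³) · x² = x⁵

Answer: x⁵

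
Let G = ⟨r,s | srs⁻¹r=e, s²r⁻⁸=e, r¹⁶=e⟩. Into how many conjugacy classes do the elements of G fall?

The conjugacy classes (representative and size) are:
  [e] (size 1), [r] (size 2), [r¹⁴] (size 2), [r¹³] (size 2), [r¹²] (size 2), [r⁵] (size 2), [r¹⁰] (size 2), [r⁷] (size 2), [r⁸] (size 1), [s⁻¹] (size 8), [r⁷s⁻¹] (size 8).
Class equation: 1 + 2 + 2 + 2 + 2 + 2 + 2 + 2 + 1 + 8 + 8 = 32 = |G|. So G has 11 conjugacy classes.

Answer: 11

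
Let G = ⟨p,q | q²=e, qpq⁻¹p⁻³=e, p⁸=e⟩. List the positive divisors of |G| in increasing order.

|G| = 16 = 2⁴. By Lagrange's theorem the order of any subgroup divides 16; the divisors of 16 are 1, 2, 4, 8, 16.

Answer: 1, 2, 4, 8, 16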